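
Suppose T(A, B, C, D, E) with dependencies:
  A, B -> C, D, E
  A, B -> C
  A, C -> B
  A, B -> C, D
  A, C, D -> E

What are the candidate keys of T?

{A, B}, {A, C}

{A} never appears on the right of any FD, so every key must include it.
{A, B}⁺ = {A, B, C, D, E} — all of the relation — so {A, B} is a candidate key.
{A, C}⁺ = {A, B, C, D, E} — all of the relation — so {A, C} is a candidate key.
These are minimal and exhaustive — every other superkey contains one of them.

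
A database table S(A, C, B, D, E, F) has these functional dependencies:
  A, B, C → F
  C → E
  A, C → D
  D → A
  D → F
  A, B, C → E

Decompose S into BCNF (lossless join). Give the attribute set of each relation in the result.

Candidate keys of the original relation: {A, B, C}, {B, C, D}.
Within {A, B, C, D, E, F}: {C}⁺ ∩ {A, B, C, D, E, F} = {C, E}, not the whole set, so C → E violates BCNF; decompose into {C, E} and {A, B, C, D, F}.
{C, E} is in BCNF.
Within {A, B, C, D, F}: {A, C}⁺ ∩ {A, B, C, D, F} = {A, C, D, F}, not the whole set, so A, C → D, F violates BCNF; decompose into {A, C, D, F} and {A, B, C}.
Within {A, C, D, F}: {D}⁺ ∩ {A, C, D, F} = {A, D, F}, not the whole set, so D → A, F violates BCNF; decompose into {A, D, F} and {C, D}.
{A, D, F} is in BCNF.
{C, D} is in BCNF.
{A, B, C} is in BCNF.

{A, B, C}; {A, D, F}; {C, D}; {C, E}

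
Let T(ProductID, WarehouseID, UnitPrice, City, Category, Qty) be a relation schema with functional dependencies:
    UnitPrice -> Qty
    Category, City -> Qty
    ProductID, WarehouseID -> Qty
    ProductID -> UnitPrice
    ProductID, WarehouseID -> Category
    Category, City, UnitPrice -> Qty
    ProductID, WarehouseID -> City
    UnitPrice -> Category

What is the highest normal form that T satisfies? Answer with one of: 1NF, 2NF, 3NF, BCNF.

Candidate key: {ProductID, WarehouseID}. Prime attributes: {ProductID, WarehouseID}.
UnitPrice -> Qty: {UnitPrice}⁺ = {Category, Qty, UnitPrice}, which is not all of the attributes, so the left side is not a superkey — BCNF is violated.
UnitPrice -> Qty determines the non-prime attribute {Qty} from a non-superkey — 3NF is violated.
{ProductID} is a proper subset of the key {ProductID, WarehouseID}, and {ProductID}⁺ contains the non-prime attributes {Category, Qty, UnitPrice} — a partial dependency, so 2NF is violated.

1NF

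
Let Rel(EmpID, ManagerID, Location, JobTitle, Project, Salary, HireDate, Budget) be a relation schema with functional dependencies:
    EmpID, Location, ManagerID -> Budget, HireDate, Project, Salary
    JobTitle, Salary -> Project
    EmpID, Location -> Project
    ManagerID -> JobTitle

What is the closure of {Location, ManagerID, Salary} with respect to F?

{JobTitle, Location, ManagerID, Project, Salary}

Start with {Location, ManagerID, Salary}.
ManagerID -> JobTitle applies; add {JobTitle} → now {JobTitle, Location, ManagerID, Salary}.
JobTitle, Salary -> Project applies; add {Project} → now {JobTitle, Location, ManagerID, Project, Salary}.
No further FD applies.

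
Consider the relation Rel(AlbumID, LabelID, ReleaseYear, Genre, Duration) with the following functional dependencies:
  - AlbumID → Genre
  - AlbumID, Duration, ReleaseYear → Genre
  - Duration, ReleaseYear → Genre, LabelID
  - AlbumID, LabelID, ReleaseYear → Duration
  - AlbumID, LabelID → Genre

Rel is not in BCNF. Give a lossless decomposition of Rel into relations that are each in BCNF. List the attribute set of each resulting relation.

Candidate keys of the original relation: {AlbumID, Duration, ReleaseYear}, {AlbumID, LabelID, ReleaseYear}.
Within {AlbumID, Duration, Genre, LabelID, ReleaseYear}: {AlbumID}⁺ ∩ {AlbumID, Duration, Genre, LabelID, ReleaseYear} = {AlbumID, Genre}, not the whole set, so AlbumID → Genre violates BCNF; decompose into {AlbumID, Genre} and {AlbumID, Duration, LabelID, ReleaseYear}.
{AlbumID, Genre} has no BCNF violation.
Within {AlbumID, Duration, LabelID, ReleaseYear}: {Duration, ReleaseYear}⁺ ∩ {AlbumID, Duration, LabelID, ReleaseYear} = {Duration, LabelID, ReleaseYear}, not the whole set, so Duration, ReleaseYear → LabelID violates BCNF; decompose into {Duration, LabelID, ReleaseYear} and {AlbumID, Duration, ReleaseYear}.
{Duration, LabelID, ReleaseYear} has no BCNF violation.
{AlbumID, Duration, ReleaseYear} has no BCNF violation.

{AlbumID, Duration, ReleaseYear}; {AlbumID, Genre}; {Duration, LabelID, ReleaseYear}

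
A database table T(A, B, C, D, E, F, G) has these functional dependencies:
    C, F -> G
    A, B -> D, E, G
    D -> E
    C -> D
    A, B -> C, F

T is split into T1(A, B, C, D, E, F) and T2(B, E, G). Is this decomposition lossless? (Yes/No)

No

T1 ∩ T2 = {B, E}; its closure under F is {B, E}.
The closure covers neither T1 nor T2 entirely; the join is not lossless.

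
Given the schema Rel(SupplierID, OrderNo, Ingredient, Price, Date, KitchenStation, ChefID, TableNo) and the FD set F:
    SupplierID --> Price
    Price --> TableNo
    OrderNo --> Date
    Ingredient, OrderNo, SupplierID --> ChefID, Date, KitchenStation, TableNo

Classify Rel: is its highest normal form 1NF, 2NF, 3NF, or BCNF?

1NF

Candidate key: {Ingredient, OrderNo, SupplierID}. Prime attributes: {Ingredient, OrderNo, SupplierID}.
SupplierID --> Price: {SupplierID}⁺ = {Price, SupplierID, TableNo}, which is not all of the attributes, so the left side is not a superkey — BCNF is violated.
Because {Price} is non-prime and the left side of SupplierID --> Price is not a superkey, the relation is not in 3NF.
Since {OrderNo} ⊂ {Ingredient, OrderNo, SupplierID} and {OrderNo}⁺ ⊇ {Date} with {Date} non-prime, there is a partial dependency; 2NF fails.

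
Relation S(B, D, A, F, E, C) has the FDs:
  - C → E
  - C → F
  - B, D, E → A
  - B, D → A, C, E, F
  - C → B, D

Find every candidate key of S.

{B, D}, {C}

{C}⁺ = {A, B, C, D, E, F}, which is every attribute, so {C} is a candidate key.
{B, D}⁺ = {A, B, C, D, E, F}, which is every attribute, so {B, D} is a candidate key.
No proper subset of any of these is a key, and no other minimal superkey exists.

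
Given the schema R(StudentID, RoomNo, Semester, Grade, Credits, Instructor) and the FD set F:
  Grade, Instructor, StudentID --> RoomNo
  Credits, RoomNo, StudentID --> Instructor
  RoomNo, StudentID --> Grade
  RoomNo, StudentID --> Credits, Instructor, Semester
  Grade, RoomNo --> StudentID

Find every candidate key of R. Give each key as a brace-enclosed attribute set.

{Grade, RoomNo} is a candidate key since {Grade, RoomNo}⁺ = {Credits, Grade, Instructor, RoomNo, Semester, StudentID} covers every attribute.
{RoomNo, StudentID} is a candidate key since {RoomNo, StudentID}⁺ = {Credits, Grade, Instructor, RoomNo, Semester, StudentID} covers every attribute.
{Grade, Instructor, StudentID} is a candidate key since {Grade, Instructor, StudentID}⁺ = {Credits, Grade, Instructor, RoomNo, Semester, StudentID} covers every attribute.
No proper subset of any of these is a key, and no other minimal superkey exists.

{Grade, Instructor, StudentID}, {Grade, RoomNo}, {RoomNo, StudentID}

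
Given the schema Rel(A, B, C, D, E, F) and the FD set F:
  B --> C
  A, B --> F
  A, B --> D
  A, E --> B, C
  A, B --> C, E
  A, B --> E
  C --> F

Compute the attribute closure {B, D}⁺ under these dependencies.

Start with {B, D}.
B --> C applies; add {C} → now {B, C, D}.
C --> F applies; add {F} → now {B, C, D, F}.
No further FD applies.

{B, C, D, F}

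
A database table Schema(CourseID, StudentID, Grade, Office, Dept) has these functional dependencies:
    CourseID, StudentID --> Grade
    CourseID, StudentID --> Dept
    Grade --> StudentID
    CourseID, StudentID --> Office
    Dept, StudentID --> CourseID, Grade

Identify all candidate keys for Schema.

Closure of {CourseID, Grade} is {CourseID, Dept, Grade, Office, StudentID}, the whole schema; {CourseID, Grade} is a candidate key.
Closure of {CourseID, StudentID} is {CourseID, Dept, Grade, Office, StudentID}, the whole schema; {CourseID, StudentID} is a candidate key.
Closure of {Dept, Grade} is {CourseID, Dept, Grade, Office, StudentID}, the whole schema; {Dept, Grade} is a candidate key.
Closure of {Dept, StudentID} is {CourseID, Dept, Grade, Office, StudentID}, the whole schema; {Dept, StudentID} is a candidate key.
These are minimal and exhaustive — every other superkey contains one of them.

{CourseID, Grade}, {CourseID, StudentID}, {Dept, Grade}, {Dept, StudentID}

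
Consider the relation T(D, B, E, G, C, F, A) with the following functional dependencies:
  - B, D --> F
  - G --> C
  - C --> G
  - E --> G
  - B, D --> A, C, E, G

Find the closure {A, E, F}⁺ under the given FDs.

Start with {A, E, F}.
E --> G applies; add {G} → now {A, E, F, G}.
G --> C applies; add {C} → now {A, C, E, F, G}.
No further FD applies.

{A, C, E, F, G}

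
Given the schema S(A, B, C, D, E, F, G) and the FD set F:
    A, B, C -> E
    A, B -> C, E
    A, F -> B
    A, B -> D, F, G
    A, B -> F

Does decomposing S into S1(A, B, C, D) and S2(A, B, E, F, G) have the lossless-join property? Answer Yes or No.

Yes

S1 ∩ S2 = {A, B}; its closure under F is {A, B, C, D, E, F, G}.
This includes all of S1, so the common attributes are a superkey of S1 — the join is lossless.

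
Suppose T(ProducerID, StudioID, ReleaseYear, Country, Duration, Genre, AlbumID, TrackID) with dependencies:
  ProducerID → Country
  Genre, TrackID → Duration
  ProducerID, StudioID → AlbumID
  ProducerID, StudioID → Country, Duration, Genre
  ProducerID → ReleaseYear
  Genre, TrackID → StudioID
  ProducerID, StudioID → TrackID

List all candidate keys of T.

Attributes never on any right-hand side: {ProducerID} — every candidate key must contain it.
{ProducerID, StudioID} is a candidate key since {ProducerID, StudioID}⁺ = {AlbumID, Country, Duration, Genre, ProducerID, ReleaseYear, StudioID, TrackID} covers every attribute.
{Genre, ProducerID, TrackID} is a candidate key since {Genre, ProducerID, TrackID}⁺ = {AlbumID, Country, Duration, Genre, ProducerID, ReleaseYear, StudioID, TrackID} covers every attribute.
These are minimal and exhaustive — every other superkey contains one of them.

{Genre, ProducerID, TrackID}, {ProducerID, StudioID}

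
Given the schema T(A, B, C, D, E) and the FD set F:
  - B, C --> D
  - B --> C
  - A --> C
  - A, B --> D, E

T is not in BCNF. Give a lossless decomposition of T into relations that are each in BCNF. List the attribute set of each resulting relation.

Candidate key of the original relation: {A, B}.
Within {A, B, C, D, E}: {B, C}⁺ ∩ {A, B, C, D, E} = {B, C, D}, not the whole set, so B, C --> D violates BCNF; decompose into {B, C, D} and {A, B, C, E}.
{B, C, D} is in BCNF.
Within {A, B, C, E}: {B}⁺ ∩ {A, B, C, E} = {B, C}, not the whole set, so B --> C violates BCNF; decompose into {B, C} and {A, B, E}.
{B, C} is in BCNF.
{A, B, E} is in BCNF.

{A, B, E}; {B, C, D}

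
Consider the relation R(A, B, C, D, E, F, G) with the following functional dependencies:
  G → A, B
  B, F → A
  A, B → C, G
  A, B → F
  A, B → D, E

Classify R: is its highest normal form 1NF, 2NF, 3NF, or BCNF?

BCNF

Candidate keys: {A, B}, {B, F}, {G}. Prime attributes: {A, B, F, G}.
Each dependency's left side is a superkey — BCNF holds.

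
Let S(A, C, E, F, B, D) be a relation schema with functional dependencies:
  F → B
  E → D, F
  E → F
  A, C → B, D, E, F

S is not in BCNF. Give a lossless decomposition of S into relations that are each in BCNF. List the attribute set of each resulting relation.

Candidate key of the original relation: {A, C}.
In {A, B, C, D, E, F}, {F} is not a superkey ({F}⁺ restricted to this set is {B, F}), so split on F → B into {B, F} and {A, C, D, E, F}.
{B, F}: every determinant is a superkey — BCNF.
In {A, C, D, E, F}, {E} is not a superkey ({E}⁺ restricted to this set is {D, E, F}), so split on E → D, F into {D, E, F} and {A, C, E}.
{D, E, F}: every determinant is a superkey — BCNF.
{A, C, E}: every determinant is a superkey — BCNF.

{A, C, E}; {B, F}; {D, E, F}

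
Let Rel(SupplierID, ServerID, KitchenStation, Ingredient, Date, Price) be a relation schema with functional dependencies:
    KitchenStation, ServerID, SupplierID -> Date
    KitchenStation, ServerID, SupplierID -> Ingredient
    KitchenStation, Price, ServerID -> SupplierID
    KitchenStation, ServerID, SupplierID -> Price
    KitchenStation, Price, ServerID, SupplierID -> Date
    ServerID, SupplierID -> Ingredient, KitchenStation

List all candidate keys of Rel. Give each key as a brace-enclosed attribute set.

{KitchenStation, Price, ServerID}, {ServerID, SupplierID}

No FD produces {ServerID}, so it must be in every candidate key.
Closure of {ServerID, SupplierID} is {Date, Ingredient, KitchenStation, Price, ServerID, SupplierID}, the whole schema; {ServerID, SupplierID} is a candidate key.
Closure of {KitchenStation, Price, ServerID} is {Date, Ingredient, KitchenStation, Price, ServerID, SupplierID}, the whole schema; {KitchenStation, Price, ServerID} is a candidate key.
No proper subset of any of these is a key, and no other minimal superkey exists.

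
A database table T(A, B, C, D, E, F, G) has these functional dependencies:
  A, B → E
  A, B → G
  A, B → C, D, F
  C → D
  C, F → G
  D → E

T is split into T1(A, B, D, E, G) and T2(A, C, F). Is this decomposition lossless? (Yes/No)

No

The shared attributes are {A} and {A}⁺ = {A}.
The closure covers neither T1 nor T2 entirely; the join is not lossless.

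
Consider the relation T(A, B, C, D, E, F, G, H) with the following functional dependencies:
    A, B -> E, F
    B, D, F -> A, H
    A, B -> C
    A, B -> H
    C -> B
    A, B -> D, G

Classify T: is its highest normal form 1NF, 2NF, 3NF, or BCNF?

Candidate keys: {A, B}, {A, C}, {B, D, F}, {C, D, F}. Prime attributes: {A, B, C, D, F}.
For C -> B we have {C}⁺ = {B, C}; {C} is not a superkey, so BCNF fails.
Its right-hand attributes {B} are all prime, as are those of every other non-superkey FD — the relation is in 3NF.

3NF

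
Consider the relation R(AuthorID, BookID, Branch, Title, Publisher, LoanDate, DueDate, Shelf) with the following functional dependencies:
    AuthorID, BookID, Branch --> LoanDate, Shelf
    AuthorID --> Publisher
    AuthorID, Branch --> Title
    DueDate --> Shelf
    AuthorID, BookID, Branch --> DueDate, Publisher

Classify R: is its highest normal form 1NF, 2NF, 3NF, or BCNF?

Candidate key: {AuthorID, BookID, Branch}. Prime attributes: {AuthorID, BookID, Branch}.
AuthorID --> Publisher breaks BCNF: {AuthorID}⁺ = {AuthorID, Publisher}, so {AuthorID} is not a superkey.
Because {Publisher} is non-prime and the left side of AuthorID --> Publisher is not a superkey, the relation is not in 3NF.
{AuthorID} is a proper subset of the key {AuthorID, BookID, Branch}, and {AuthorID}⁺ contains the non-prime attribute {Publisher} — a partial dependency, so 2NF is violated.

1NF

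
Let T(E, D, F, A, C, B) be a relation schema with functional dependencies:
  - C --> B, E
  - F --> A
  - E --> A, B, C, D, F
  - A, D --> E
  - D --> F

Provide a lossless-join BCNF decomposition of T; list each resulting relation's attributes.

Candidate keys of the original relation: {C}, {D}, {E}.
In {A, B, C, D, E, F}, {F} is not a superkey ({F}⁺ restricted to this set is {A, F}), so split on F --> A into {A, F} and {B, C, D, E, F}.
{A, F}: every determinant is a superkey — BCNF.
{B, C, D, E, F}: every determinant is a superkey — BCNF.

{A, F}; {B, C, D, E, F}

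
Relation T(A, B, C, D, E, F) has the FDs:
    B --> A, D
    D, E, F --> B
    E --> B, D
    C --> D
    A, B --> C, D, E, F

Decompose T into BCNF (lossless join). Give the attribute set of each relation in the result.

{A, B, C, E, F}; {C, D}

Candidate keys of the original relation: {B}, {E}.
Within {A, B, C, D, E, F}: {C}⁺ ∩ {A, B, C, D, E, F} = {C, D}, not the whole set, so C --> D violates BCNF; decompose into {C, D} and {A, B, C, E, F}.
{C, D} has no BCNF violation.
{A, B, C, E, F} has no BCNF violation.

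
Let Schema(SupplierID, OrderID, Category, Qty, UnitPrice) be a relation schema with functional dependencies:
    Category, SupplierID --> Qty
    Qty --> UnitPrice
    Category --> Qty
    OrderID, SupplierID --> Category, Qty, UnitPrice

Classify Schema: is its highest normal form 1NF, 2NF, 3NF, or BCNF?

Candidate key: {OrderID, SupplierID}. Prime attributes: {OrderID, SupplierID}.
Category, SupplierID --> Qty: {Category, SupplierID}⁺ = {Category, Qty, SupplierID, UnitPrice}, which is not all of the attributes, so the left side is not a superkey — BCNF is violated.
Because {Qty} is non-prime and the left side of Category, SupplierID --> Qty is not a superkey, the relation is not in 3NF.
No non-prime attribute depends on a proper subset of any candidate key, so 2NF holds.

2NF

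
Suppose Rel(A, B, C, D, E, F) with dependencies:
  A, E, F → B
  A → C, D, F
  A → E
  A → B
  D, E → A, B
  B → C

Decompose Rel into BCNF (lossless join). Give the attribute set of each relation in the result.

Candidate keys of the original relation: {A}, {D, E}.
{A, B, C, D, E, F}: {B} determines {B, C} here but is not a superkey — split on B → C, giving {B, C} and {A, B, D, E, F}.
{B, C}: every determinant is a superkey — BCNF.
{A, B, D, E, F}: every determinant is a superkey — BCNF.

{A, B, D, E, F}; {B, C}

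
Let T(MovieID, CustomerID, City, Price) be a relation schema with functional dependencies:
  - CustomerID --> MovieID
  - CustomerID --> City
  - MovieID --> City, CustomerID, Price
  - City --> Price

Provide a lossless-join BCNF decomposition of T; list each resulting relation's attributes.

Candidate keys of the original relation: {CustomerID}, {MovieID}.
In {City, CustomerID, MovieID, Price}, {City} is not a superkey ({City}⁺ restricted to this set is {City, Price}), so split on City --> Price into {City, Price} and {City, CustomerID, MovieID}.
{City, Price} is in BCNF.
{City, CustomerID, MovieID} is in BCNF.

{City, CustomerID, MovieID}; {City, Price}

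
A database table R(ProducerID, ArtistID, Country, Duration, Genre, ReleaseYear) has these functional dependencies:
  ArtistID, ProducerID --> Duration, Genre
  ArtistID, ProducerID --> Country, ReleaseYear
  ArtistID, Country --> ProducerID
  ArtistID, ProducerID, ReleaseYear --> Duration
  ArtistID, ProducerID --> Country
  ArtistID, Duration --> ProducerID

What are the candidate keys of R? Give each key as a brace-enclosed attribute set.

No FD produces {ArtistID}, so it must be in every candidate key.
Closure of {ArtistID, Country} is {ArtistID, Country, Duration, Genre, ProducerID, ReleaseYear}, the whole schema; {ArtistID, Country} is a candidate key.
Closure of {ArtistID, Duration} is {ArtistID, Country, Duration, Genre, ProducerID, ReleaseYear}, the whole schema; {ArtistID, Duration} is a candidate key.
Closure of {ArtistID, ProducerID} is {ArtistID, Country, Duration, Genre, ProducerID, ReleaseYear}, the whole schema; {ArtistID, ProducerID} is a candidate key.
No proper subset of any of these is a key, and no other minimal superkey exists.

{ArtistID, Country}, {ArtistID, Duration}, {ArtistID, ProducerID}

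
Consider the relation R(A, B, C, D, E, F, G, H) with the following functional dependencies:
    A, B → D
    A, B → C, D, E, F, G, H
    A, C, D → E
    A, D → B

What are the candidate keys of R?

{A, B}, {A, D}

Attributes never on any right-hand side: {A} — every candidate key must contain it.
{A, B} is a candidate key since {A, B}⁺ = {A, B, C, D, E, F, G, H} covers every attribute.
{A, D} is a candidate key since {A, D}⁺ = {A, B, C, D, E, F, G, H} covers every attribute.
No proper subset of any of these is a key, and no other minimal superkey exists.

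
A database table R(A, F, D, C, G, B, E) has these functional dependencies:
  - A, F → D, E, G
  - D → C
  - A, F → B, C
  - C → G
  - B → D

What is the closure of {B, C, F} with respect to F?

{B, C, D, F, G}

Start with {B, C, F}.
C → G applies; add {G} → now {B, C, F, G}.
B → D applies; add {D} → now {B, C, D, F, G}.
No further FD applies.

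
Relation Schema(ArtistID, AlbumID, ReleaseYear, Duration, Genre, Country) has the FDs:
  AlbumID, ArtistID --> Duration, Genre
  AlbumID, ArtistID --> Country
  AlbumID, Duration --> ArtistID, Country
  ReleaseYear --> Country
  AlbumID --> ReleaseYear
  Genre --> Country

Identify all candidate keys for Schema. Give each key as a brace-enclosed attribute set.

Attributes never on any right-hand side: {AlbumID} — every candidate key must contain it.
{AlbumID, ArtistID}⁺ = {AlbumID, ArtistID, Country, Duration, Genre, ReleaseYear}, which is every attribute, so {AlbumID, ArtistID} is a candidate key.
{AlbumID, Duration}⁺ = {AlbumID, ArtistID, Country, Duration, Genre, ReleaseYear}, which is every attribute, so {AlbumID, Duration} is a candidate key.
These are minimal and exhaustive — every other superkey contains one of them.

{AlbumID, ArtistID}, {AlbumID, Duration}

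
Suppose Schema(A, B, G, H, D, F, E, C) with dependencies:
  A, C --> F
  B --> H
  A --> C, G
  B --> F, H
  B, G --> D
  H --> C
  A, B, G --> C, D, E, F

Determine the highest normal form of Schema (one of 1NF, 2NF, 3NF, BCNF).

Candidate key: {A, B}. Prime attributes: {A, B}.
A, C --> F: {A, C}⁺ = {A, C, F, G}, which is not all of the attributes, so the left side is not a superkey — BCNF is violated.
Because {F} is non-prime and the left side of A, C --> F is not a superkey, the relation is not in 3NF.
{A} is a proper subset of the key {A, B}, and {A}⁺ contains the non-prime attributes {C, F, G} — a partial dependency, so 2NF is violated.

1NF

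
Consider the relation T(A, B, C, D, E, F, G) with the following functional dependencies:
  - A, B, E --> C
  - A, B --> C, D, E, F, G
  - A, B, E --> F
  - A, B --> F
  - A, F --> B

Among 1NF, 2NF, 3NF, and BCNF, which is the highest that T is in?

Candidate keys: {A, B}, {A, F}. Prime attributes: {A, B, F}.
Each dependency's left side is a superkey — BCNF holds.

BCNF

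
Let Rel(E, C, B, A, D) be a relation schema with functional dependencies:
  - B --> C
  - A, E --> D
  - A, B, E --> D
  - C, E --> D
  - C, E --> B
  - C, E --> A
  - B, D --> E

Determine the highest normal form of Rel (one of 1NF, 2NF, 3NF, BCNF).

3NF

Candidate keys: {B, D}, {B, E}, {C, E}. Prime attributes: {B, C, D, E}.
For B --> C we have {B}⁺ = {B, C}; {B} is not a superkey, so BCNF fails.
Since {C} ⊆ prime attributes and every other non-superkey FD also has a prime right side, the schema is in 3NF.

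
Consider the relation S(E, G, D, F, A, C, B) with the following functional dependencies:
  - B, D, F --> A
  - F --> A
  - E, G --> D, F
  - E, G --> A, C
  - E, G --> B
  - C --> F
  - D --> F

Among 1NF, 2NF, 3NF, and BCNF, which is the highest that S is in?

2NF

Candidate key: {E, G}. Prime attributes: {E, G}.
B, D, F --> A: {B, D, F}⁺ = {A, B, D, F}, which is not all of the attributes, so the left side is not a superkey — BCNF is violated.
B, D, F --> A has non-prime {A} on the right and a non-superkey on the left, so 3NF fails.
Checking every proper subset of each key, none determines a non-prime attribute — 2NF is satisfied.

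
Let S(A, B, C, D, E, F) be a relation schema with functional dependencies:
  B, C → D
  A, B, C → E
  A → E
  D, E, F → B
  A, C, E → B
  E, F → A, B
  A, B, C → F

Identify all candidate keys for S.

{C} never appears on the right of any FD, so every key must include it.
{A, C} is a candidate key since {A, C}⁺ = {A, B, C, D, E, F} covers every attribute.
{C, E, F} is a candidate key since {C, E, F}⁺ = {A, B, C, D, E, F} covers every attribute.
These are minimal and exhaustive — every other superkey contains one of them.

{A, C}, {C, E, F}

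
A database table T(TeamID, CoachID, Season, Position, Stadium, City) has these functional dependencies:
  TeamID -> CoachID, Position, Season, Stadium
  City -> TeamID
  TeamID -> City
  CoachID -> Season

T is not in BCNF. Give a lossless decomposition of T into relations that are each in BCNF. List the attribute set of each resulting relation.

Candidate keys of the original relation: {City}, {TeamID}.
{City, CoachID, Position, Season, Stadium, TeamID}: {CoachID} determines {CoachID, Season} here but is not a superkey — split on CoachID -> Season, giving {CoachID, Season} and {City, CoachID, Position, Stadium, TeamID}.
{CoachID, Season} has no BCNF violation.
{City, CoachID, Position, Stadium, TeamID} has no BCNF violation.

{City, CoachID, Position, Stadium, TeamID}; {CoachID, Season}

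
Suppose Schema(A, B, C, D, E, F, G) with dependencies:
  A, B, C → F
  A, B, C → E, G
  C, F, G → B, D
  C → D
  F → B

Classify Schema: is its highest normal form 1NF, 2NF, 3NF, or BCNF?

Candidate keys: {A, B, C}, {A, C, F}. Prime attributes: {A, B, C, F}.
For C, F, G → B, D we have {C, F, G}⁺ = {B, C, D, F, G}; {C, F, G} is not a superkey, so BCNF fails.
Because {D} is non-prime and the left side of C, F, G → B, D is not a superkey, the relation is not in 3NF.
{C} is a proper subset of the key {A, B, C}, and {C}⁺ contains the non-prime attribute {D} — a partial dependency, so 2NF is violated.

1NF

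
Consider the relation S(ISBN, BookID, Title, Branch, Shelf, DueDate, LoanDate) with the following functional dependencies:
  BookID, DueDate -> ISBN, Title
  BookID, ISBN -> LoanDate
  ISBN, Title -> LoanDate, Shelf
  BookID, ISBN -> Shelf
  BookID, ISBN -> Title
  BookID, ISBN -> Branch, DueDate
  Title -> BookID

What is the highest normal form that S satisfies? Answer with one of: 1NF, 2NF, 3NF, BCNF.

Candidate keys: {BookID, DueDate}, {BookID, ISBN}, {DueDate, Title}, {ISBN, Title}. Prime attributes: {BookID, DueDate, ISBN, Title}.
Title -> BookID breaks BCNF: {Title}⁺ = {BookID, Title}, so {Title} is not a superkey.
But every attribute on its right side ({BookID}) is prime, and the same holds for every other non-superkey FD, so 3NF still holds.

3NF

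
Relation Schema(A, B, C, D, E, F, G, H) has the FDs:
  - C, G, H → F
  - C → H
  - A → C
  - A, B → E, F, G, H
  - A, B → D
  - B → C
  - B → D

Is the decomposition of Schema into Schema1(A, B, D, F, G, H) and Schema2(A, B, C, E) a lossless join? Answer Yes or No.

Yes

Schema1 ∩ Schema2 = {A, B}; its closure under F is {A, B, C, D, E, F, G, H}.
Schema1 is contained in that closure, so Schema1 ∩ Schema2 → Schema1 holds and the join is lossless.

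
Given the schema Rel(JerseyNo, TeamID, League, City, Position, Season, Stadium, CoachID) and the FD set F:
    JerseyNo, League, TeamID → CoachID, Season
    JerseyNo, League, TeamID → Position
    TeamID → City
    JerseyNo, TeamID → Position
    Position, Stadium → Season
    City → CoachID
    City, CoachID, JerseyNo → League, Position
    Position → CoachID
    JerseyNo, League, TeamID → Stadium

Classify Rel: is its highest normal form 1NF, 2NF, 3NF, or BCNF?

Candidate key: {JerseyNo, TeamID}. Prime attributes: {JerseyNo, TeamID}.
For TeamID → City we have {TeamID}⁺ = {City, CoachID, TeamID}; {TeamID} is not a superkey, so BCNF fails.
Because {City} is non-prime and the left side of TeamID → City is not a superkey, the relation is not in 3NF.
{TeamID} is a proper subset of the key {JerseyNo, TeamID}, and {TeamID}⁺ contains the non-prime attributes {City, CoachID} — a partial dependency, so 2NF is violated.

1NF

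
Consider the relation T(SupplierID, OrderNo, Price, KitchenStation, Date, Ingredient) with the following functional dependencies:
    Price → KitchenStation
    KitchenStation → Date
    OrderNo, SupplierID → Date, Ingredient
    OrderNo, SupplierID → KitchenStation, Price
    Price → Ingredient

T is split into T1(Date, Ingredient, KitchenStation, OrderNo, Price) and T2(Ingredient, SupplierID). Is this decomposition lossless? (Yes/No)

Common attributes: {Ingredient}; their closure is {Ingredient}.
Neither T1 nor T2 is contained in that closure, so the decomposition is lossy.

No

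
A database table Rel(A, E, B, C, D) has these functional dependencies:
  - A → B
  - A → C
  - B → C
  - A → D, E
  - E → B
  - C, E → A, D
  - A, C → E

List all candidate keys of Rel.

{A}⁺ = {A, B, C, D, E} — all of the relation — so {A} is a candidate key.
{E}⁺ = {A, B, C, D, E} — all of the relation — so {E} is a candidate key.
No proper subset of any of these is a key, and no other minimal superkey exists.

{A}, {E}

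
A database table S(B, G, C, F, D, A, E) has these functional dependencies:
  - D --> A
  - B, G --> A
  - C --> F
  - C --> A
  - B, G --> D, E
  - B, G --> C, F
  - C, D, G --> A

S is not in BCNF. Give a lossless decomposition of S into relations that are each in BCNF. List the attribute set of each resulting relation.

{A, D}; {B, C, D, E, G}; {C, F}

Candidate key of the original relation: {B, G}.
{A, B, C, D, E, F, G}: {D} determines {A, D} here but is not a superkey — split on D --> A, giving {A, D} and {B, C, D, E, F, G}.
{A, D} is in BCNF.
{B, C, D, E, F, G}: {C} determines {C, F} here but is not a superkey — split on C --> F, giving {C, F} and {B, C, D, E, G}.
{C, F} is in BCNF.
{B, C, D, E, G} is in BCNF.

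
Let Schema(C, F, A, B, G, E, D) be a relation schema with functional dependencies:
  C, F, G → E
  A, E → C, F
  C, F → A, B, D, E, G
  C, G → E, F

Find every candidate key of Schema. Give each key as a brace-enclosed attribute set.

{A, E}, {C, F}, {C, G}

{A, E} is a candidate key since {A, E}⁺ = {A, B, C, D, E, F, G} covers every attribute.
{C, F} is a candidate key since {C, F}⁺ = {A, B, C, D, E, F, G} covers every attribute.
{C, G} is a candidate key since {C, G}⁺ = {A, B, C, D, E, F, G} covers every attribute.
These are minimal and exhaustive — every other superkey contains one of them.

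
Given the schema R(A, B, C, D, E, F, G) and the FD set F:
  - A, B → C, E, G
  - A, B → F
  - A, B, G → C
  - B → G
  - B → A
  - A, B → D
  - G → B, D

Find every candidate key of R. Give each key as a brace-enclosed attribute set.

{B}, {G}

{B}⁺ = {A, B, C, D, E, F, G}, which is every attribute, so {B} is a candidate key.
{G}⁺ = {A, B, C, D, E, F, G}, which is every attribute, so {G} is a candidate key.
These are minimal and exhaustive — every other superkey contains one of them.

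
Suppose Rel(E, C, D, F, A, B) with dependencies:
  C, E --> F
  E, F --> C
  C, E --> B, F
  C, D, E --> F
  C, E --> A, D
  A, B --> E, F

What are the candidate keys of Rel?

{A, B}, {C, E}, {E, F}

{A, B}⁺ = {A, B, C, D, E, F}, which is every attribute, so {A, B} is a candidate key.
{C, E}⁺ = {A, B, C, D, E, F}, which is every attribute, so {C, E} is a candidate key.
{E, F}⁺ = {A, B, C, D, E, F}, which is every attribute, so {E, F} is a candidate key.
These are minimal and exhaustive — every other superkey contains one of them.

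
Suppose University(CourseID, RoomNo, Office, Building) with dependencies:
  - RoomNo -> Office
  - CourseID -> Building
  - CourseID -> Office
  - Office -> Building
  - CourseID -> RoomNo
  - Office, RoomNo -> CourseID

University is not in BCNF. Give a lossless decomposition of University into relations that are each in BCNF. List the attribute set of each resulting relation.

{Building, Office}; {CourseID, Office, RoomNo}

Candidate keys of the original relation: {CourseID}, {RoomNo}.
Within {Building, CourseID, Office, RoomNo}: {Office}⁺ ∩ {Building, CourseID, Office, RoomNo} = {Building, Office}, not the whole set, so Office -> Building violates BCNF; decompose into {Building, Office} and {CourseID, Office, RoomNo}.
{Building, Office}: every determinant is a superkey — BCNF.
{CourseID, Office, RoomNo}: every determinant is a superkey — BCNF.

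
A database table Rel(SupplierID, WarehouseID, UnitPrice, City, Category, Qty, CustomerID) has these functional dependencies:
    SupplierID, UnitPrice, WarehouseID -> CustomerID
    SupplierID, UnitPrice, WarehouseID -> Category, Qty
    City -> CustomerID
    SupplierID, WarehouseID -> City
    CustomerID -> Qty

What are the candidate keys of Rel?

{SupplierID, UnitPrice, WarehouseID}

No FD produces {SupplierID, UnitPrice, WarehouseID}, so they must be in every candidate key.
{SupplierID, UnitPrice, WarehouseID} is a candidate key since {SupplierID, UnitPrice, WarehouseID}⁺ = {Category, City, CustomerID, Qty, SupplierID, UnitPrice, WarehouseID} covers every attribute.
Every other attribute set either contains this one or has a smaller closure.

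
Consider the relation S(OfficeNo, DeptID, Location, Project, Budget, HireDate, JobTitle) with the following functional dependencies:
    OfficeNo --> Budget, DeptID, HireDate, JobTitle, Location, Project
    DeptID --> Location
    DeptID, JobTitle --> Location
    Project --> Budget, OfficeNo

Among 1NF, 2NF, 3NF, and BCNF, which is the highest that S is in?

Candidate keys: {OfficeNo}, {Project}. Prime attributes: {OfficeNo, Project}.
DeptID --> Location: {DeptID}⁺ = {DeptID, Location}, which is not all of the attributes, so the left side is not a superkey — BCNF is violated.
DeptID --> Location determines the non-prime attribute {Location} from a non-superkey — 3NF is violated.
All keys have size 1, which rules out partial dependencies — 2NF is satisfied.

2NF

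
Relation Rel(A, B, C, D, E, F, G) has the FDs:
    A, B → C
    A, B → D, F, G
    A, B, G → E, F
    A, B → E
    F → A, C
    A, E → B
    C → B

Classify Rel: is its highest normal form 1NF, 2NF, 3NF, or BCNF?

Candidate keys: {A, B}, {A, C}, {A, E}, {F}. Prime attributes: {A, B, C, E, F}.
C → B breaks BCNF: {C}⁺ = {B, C}, so {C} is not a superkey.
But every attribute on its right side ({B}) is prime, and the same holds for every other non-superkey FD, so 3NF still holds.

3NF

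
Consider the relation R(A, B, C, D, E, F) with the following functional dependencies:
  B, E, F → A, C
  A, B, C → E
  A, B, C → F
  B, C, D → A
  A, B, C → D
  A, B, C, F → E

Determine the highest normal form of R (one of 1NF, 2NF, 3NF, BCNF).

Candidate keys: {A, B, C}, {B, C, D}, {B, E, F}. Prime attributes: {A, B, C, D, E, F}.
The left-hand side of every FD is a superkey, so BCNF is satisfied.

BCNF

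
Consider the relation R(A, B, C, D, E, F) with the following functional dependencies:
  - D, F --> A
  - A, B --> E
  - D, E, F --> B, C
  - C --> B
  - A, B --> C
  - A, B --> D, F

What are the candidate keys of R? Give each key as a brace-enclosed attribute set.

{A, B}⁺ = {A, B, C, D, E, F} — all of the relation — so {A, B} is a candidate key.
{A, C}⁺ = {A, B, C, D, E, F} — all of the relation — so {A, C} is a candidate key.
{B, D, F}⁺ = {A, B, C, D, E, F} — all of the relation — so {B, D, F} is a candidate key.
{C, D, F}⁺ = {A, B, C, D, E, F} — all of the relation — so {C, D, F} is a candidate key.
{D, E, F}⁺ = {A, B, C, D, E, F} — all of the relation — so {D, E, F} is a candidate key.
Any other superkey properly contains one of these, so there are no further candidate keys.

{A, B}, {A, C}, {B, D, F}, {C, D, F}, {D, E, F}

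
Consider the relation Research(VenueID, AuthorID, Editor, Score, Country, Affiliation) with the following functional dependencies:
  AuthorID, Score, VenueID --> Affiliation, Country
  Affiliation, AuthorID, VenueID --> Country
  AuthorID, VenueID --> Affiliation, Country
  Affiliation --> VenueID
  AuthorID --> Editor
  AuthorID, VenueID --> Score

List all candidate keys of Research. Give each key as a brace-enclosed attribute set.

{Affiliation, AuthorID}, {AuthorID, VenueID}

Attributes never on any right-hand side: {AuthorID} — every candidate key must contain it.
{Affiliation, AuthorID} is a candidate key since {Affiliation, AuthorID}⁺ = {Affiliation, AuthorID, Country, Editor, Score, VenueID} covers every attribute.
{AuthorID, VenueID} is a candidate key since {AuthorID, VenueID}⁺ = {Affiliation, AuthorID, Country, Editor, Score, VenueID} covers every attribute.
No proper subset of any of these is a key, and no other minimal superkey exists.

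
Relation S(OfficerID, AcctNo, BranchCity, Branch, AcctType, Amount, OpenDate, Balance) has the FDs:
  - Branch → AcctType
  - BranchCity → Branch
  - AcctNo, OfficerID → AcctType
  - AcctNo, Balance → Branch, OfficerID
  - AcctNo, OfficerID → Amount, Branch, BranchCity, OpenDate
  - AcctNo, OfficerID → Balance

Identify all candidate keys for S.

{AcctNo} never appears on the right of any FD, so every key must include it.
{AcctNo, Balance} is a candidate key since {AcctNo, Balance}⁺ = {AcctNo, AcctType, Amount, Balance, Branch, BranchCity, OfficerID, OpenDate} covers every attribute.
{AcctNo, OfficerID} is a candidate key since {AcctNo, OfficerID}⁺ = {AcctNo, AcctType, Amount, Balance, Branch, BranchCity, OfficerID, OpenDate} covers every attribute.
Any other superkey properly contains one of these, so there are no further candidate keys.

{AcctNo, Balance}, {AcctNo, OfficerID}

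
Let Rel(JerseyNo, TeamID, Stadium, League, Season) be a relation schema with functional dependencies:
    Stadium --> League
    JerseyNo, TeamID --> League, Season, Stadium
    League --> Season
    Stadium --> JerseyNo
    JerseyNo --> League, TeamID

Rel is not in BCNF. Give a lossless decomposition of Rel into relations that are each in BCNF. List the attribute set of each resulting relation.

{JerseyNo, League, Stadium, TeamID}; {League, Season}

Candidate keys of the original relation: {JerseyNo}, {Stadium}.
In {JerseyNo, League, Season, Stadium, TeamID}, {League} is not a superkey ({League}⁺ restricted to this set is {League, Season}), so split on League --> Season into {League, Season} and {JerseyNo, League, Stadium, TeamID}.
{League, Season}: every determinant is a superkey — BCNF.
{JerseyNo, League, Stadium, TeamID}: every determinant is a superkey — BCNF.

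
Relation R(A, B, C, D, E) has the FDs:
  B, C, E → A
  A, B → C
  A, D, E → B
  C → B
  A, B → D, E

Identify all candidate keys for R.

{A, B} is a candidate key since {A, B}⁺ = {A, B, C, D, E} covers every attribute.
{A, C} is a candidate key since {A, C}⁺ = {A, B, C, D, E} covers every attribute.
{C, E} is a candidate key since {C, E}⁺ = {A, B, C, D, E} covers every attribute.
{A, D, E} is a candidate key since {A, D, E}⁺ = {A, B, C, D, E} covers every attribute.
No proper subset of any of these is a key, and no other minimal superkey exists.

{A, B}, {A, C}, {A, D, E}, {C, E}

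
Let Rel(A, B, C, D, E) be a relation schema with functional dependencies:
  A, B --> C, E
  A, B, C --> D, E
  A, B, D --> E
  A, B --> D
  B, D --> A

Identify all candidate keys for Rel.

{A, B}, {B, D}

Attributes never on any right-hand side: {B} — every candidate key must contain it.
Closure of {A, B} is {A, B, C, D, E}, the whole schema; {A, B} is a candidate key.
Closure of {B, D} is {A, B, C, D, E}, the whole schema; {B, D} is a candidate key.
These are minimal and exhaustive — every other superkey contains one of them.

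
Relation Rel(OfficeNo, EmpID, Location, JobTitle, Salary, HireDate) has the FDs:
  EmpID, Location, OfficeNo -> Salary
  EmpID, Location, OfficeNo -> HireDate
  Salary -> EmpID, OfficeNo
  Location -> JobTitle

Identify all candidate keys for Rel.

Attributes never on any right-hand side: {Location} — every candidate key must contain it.
{Location, Salary}⁺ = {EmpID, HireDate, JobTitle, Location, OfficeNo, Salary} — all of the relation — so {Location, Salary} is a candidate key.
{EmpID, Location, OfficeNo}⁺ = {EmpID, HireDate, JobTitle, Location, OfficeNo, Salary} — all of the relation — so {EmpID, Location, OfficeNo} is a candidate key.
Any other superkey properly contains one of these, so there are no further candidate keys.

{EmpID, Location, OfficeNo}, {Location, Salary}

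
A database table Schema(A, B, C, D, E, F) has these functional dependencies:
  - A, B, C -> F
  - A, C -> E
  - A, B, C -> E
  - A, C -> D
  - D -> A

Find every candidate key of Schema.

{A, B, C}, {B, C, D}

Attributes never on any right-hand side: {B, C} — every candidate key must contain all of them.
{A, B, C}⁺ = {A, B, C, D, E, F} — all of the relation — so {A, B, C} is a candidate key.
{B, C, D}⁺ = {A, B, C, D, E, F} — all of the relation — so {B, C, D} is a candidate key.
Any other superkey properly contains one of these, so there are no further candidate keys.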